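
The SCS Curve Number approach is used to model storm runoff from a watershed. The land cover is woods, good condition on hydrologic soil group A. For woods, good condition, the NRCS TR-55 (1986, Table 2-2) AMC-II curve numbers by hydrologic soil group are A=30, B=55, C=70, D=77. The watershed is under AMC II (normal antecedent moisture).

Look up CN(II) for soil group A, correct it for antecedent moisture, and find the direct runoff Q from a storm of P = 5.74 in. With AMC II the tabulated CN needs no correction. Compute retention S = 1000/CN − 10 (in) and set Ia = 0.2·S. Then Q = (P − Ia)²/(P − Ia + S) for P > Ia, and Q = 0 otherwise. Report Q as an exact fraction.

Q = 3703/78450 in ≈ 0.047 in

NRCS table: woods, good condition, soil group A → CN(II) = 30
CN(II) = 30; AMC II needs no correction.
Max retention: S = 1000/30 − 10 = 70/3 in (≈ 23.333 in)
Ia = 0.2S: 0.2·23.333 = 4.667 in (exactly 14/3)
P − Ia = 5.740 − 4.667 = 161/150 ≈ 1.073 in (> 0, runoff occurs)
Q = (161/150)²/((161/150) + 70/3) = (25921/22500)/(3661/150) = 3703/78450 in ≈ 0.047 in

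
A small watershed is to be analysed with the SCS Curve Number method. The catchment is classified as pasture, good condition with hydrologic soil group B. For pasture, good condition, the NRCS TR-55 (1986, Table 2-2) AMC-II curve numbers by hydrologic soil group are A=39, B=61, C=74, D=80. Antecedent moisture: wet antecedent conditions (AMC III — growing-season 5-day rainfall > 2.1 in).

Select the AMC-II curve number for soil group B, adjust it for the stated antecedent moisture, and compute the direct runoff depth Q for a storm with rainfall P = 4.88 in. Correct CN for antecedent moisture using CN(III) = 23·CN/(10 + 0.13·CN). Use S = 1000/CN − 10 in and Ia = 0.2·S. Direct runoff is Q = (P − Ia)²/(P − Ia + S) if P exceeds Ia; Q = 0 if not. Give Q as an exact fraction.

NRCS table: pasture, good condition, soil group B → CN(II) = 61
CN(III) from CN(II)=61: (23·61)/(10 + 0.13·61) = 140300/1793 ≈ 78.249
Retention S: 1000/CN − 10 with CN=78.249 → S = 3900/1403 ≈ 2.780 in
Ia = 0.2·(3900/1403) = 780/1403 in ≈ 0.556 in
Excess rainfall: 4.880 − 0.556 = 4.324 in; P > Ia so Q > 0
Q: (151666/35075)² ÷ (249166/35075) = 11501287778/4369748725 in (≈ 2.632 in)

Q = 11501287778/4369748725 in ≈ 2.632 in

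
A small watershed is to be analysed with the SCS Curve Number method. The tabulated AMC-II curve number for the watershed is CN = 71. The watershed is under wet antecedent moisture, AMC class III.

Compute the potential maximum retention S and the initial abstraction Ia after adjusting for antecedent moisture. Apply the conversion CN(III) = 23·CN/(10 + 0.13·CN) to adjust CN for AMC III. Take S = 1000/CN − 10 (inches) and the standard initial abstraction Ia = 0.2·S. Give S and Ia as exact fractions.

Adjust CN=71 to AMC III: 23·71/(10 + 0.13·71) → 1633 ÷ (1923/100) = 163300/1923 ≈ 84.919
Max retention: S = 1000/(163300/1923) − 10 = 2900/1633 in (≈ 1.776 in)
Initial abstraction Ia = S/5 = (2900/1633)/5 = 580/1633 ≈ 0.355 in

S = 2900/1633 in ≈ 1.776 in; Ia = 580/1633 in ≈ 0.355 in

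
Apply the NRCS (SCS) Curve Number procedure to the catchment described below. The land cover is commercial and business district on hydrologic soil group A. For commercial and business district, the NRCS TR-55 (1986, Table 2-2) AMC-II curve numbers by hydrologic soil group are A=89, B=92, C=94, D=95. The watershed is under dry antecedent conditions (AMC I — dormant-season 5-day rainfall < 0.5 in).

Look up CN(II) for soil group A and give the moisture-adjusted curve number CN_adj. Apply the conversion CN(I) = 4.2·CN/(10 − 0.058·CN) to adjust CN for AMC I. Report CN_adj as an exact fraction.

NRCS table: commercial and business district, soil group A → CN(II) = 89
CN(I) from CN(II)=89: (4.2·89)/(10 − 0.058·89) = 186900/2419 ≈ 77.263

CN_adj = 186900/2419 ≈ 77.263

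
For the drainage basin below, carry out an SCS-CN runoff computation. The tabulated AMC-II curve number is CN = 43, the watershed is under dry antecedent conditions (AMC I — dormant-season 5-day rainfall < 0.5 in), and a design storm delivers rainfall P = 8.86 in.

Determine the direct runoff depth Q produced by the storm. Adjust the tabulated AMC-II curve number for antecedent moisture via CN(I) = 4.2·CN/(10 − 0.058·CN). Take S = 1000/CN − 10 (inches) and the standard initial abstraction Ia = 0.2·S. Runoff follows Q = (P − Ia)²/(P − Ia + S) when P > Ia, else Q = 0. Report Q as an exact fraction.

Q = 1470185649/7725812150 in ≈ 0.190 in

Adjust CN=43 to AMC I: 4.2·43/(10 − 0.058·43) → (903/5) ÷ (3753/500) = 30100/1251 ≈ 24.061
Retention S: 1000/CN − 10 with CN=24.061 → S = 9500/301 ≈ 31.561 in
Initial abstraction Ia = S/5 = (9500/301)/5 = 1900/301 ≈ 6.312 in
Since P=8.860 > Ia=6.312: effective rainfall P−Ia = 38343/15050 in
Runoff Q = (P−Ia)²/(P−Ia+S) = (2.548)²/(2.548+31.561) = 1470185649/7725812150 ≈ 0.190 in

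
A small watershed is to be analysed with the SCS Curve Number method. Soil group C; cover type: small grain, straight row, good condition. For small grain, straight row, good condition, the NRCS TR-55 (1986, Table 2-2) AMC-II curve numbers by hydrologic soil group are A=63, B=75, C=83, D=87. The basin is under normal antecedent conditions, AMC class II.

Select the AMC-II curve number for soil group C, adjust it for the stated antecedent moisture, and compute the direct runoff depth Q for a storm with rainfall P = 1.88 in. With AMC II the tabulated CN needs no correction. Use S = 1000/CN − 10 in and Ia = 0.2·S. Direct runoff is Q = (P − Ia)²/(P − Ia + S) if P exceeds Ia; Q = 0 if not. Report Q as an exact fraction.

NRCS table: small grain, straight row, good condition, soil group C → CN(II) = 83
CN(II) = 83; AMC II needs no correction.
Max retention: S = 1000/83 − 10 = 170/83 in (≈ 2.048 in)
Ia = 0.2·(170/83) = 34/83 in ≈ 0.410 in
Since P=1.880 > Ia=0.410: effective rainfall P−Ia = 3051/2075 in
Runoff Q = (P−Ia)²/(P−Ia+S) = (1.470)²/(1.470+2.048) = 9308601/15149575 ≈ 0.614 in

Q = 9308601/15149575 in ≈ 0.614 in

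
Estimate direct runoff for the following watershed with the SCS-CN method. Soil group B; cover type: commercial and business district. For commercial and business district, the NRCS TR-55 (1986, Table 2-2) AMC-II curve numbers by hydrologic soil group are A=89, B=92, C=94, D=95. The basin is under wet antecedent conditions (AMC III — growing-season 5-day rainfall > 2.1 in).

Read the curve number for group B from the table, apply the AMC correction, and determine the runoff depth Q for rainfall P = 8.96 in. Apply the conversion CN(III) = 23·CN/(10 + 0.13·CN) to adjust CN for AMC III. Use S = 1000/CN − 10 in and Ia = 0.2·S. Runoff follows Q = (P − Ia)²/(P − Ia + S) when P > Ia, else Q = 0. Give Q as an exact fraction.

Q = 215707969/25312650 in ≈ 8.522 in

NRCS table: commercial and business district, soil group B → CN(II) = 92
CN(III) from CN(II)=92: (23·92)/(10 + 0.13·92) = 52900/549 ≈ 96.357
Max retention: S = 1000/(52900/549) − 10 = 200/529 in (≈ 0.378 in)
Initial abstraction Ia = S/5 = (200/529)/5 = 40/529 ≈ 0.076 in
Since P=8.960 > Ia=0.076: effective rainfall P−Ia = 117496/13225 in
Runoff Q = (P−Ia)²/(P−Ia+S) = (8.884)²/(8.884+0.378) = 215707969/25312650 ≈ 8.522 in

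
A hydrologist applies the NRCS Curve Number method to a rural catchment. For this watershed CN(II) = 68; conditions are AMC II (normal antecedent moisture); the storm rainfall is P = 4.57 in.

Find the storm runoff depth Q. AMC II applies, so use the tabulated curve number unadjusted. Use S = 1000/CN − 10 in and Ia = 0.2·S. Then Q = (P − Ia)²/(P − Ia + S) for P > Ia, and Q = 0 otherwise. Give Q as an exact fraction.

Q = 38056561/24087300 in ≈ 1.580 in

Average conditions: CN = 68 (no AMC adjustment).
Max retention: S = 1000/68 − 10 = 80/17 in (≈ 4.706 in)
Ia = 0.2·(80/17) = 16/17 in ≈ 0.941 in
Since P=4.570 > Ia=0.941: effective rainfall P−Ia = 6169/1700 in
Runoff Q = (P−Ia)²/(P−Ia+S) = (3.629)²/(3.629+4.706) = 38056561/24087300 ≈ 1.580 in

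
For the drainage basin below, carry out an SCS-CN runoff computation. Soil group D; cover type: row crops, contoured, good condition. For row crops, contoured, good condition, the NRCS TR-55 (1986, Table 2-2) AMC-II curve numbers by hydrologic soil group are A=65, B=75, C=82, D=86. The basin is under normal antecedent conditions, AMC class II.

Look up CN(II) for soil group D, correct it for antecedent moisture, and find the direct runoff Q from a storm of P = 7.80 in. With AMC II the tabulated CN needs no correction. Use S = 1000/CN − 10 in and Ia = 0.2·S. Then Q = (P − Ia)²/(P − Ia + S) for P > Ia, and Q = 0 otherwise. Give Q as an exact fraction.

NRCS table: row crops, contoured, good condition, soil group D → CN(II) = 86
CN(II) = 86; AMC II needs no correction.
S = 1000/86 − 10 = 70/43 in ≈ 1.628 in
Ia = 0.2·(70/43) = 14/43 in ≈ 0.326 in
Since P=7.800 > Ia=0.326: effective rainfall P−Ia = 1607/215 in
Q: (1607/215)² ÷ (1957/215) = 2582449/420755 in (≈ 6.138 in)

Q = 2582449/420755 in ≈ 6.138 in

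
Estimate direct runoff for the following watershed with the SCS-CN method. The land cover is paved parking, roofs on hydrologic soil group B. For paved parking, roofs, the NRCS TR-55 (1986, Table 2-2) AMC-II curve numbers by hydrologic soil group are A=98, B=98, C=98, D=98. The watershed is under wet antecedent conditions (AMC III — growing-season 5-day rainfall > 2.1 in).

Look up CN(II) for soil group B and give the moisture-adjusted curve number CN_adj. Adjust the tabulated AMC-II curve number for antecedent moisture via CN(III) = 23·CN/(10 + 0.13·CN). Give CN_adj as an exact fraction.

CN_adj = 112700/1137 ≈ 99.120

NRCS table: paved parking, roofs, soil group B → CN(II) = 98
Adjust CN=98 to AMC III: 23·98/(10 + 0.13·98) → 2254 ÷ (1137/50) = 112700/1137 ≈ 99.120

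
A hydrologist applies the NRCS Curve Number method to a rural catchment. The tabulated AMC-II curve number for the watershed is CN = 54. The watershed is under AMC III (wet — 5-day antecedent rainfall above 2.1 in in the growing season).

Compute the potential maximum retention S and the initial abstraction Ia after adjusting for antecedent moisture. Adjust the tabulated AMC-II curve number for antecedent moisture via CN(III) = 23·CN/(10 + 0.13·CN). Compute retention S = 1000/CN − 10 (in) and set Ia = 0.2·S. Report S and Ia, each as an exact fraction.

CN(III) from CN(II)=54: (23·54)/(10 + 0.13·54) = 2700/37 ≈ 72.973
Max retention: S = 1000/(2700/37) − 10 = 100/27 in (≈ 3.704 in)
Ia = 0.2·(100/27) = 20/27 in ≈ 0.741 in

S = 100/27 in ≈ 3.704 in; Ia = 20/27 in ≈ 0.741 in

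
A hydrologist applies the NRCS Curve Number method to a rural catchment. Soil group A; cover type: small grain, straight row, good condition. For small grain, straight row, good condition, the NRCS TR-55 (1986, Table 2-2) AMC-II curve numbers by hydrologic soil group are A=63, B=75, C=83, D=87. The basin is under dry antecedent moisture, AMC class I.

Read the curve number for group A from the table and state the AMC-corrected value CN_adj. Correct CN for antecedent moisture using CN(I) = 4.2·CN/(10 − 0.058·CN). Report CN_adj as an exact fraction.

CN_adj = 132300/3173 ≈ 41.696

NRCS table: small grain, straight row, good condition, soil group A → CN(II) = 63
Adjust CN=63 to AMC I: 4.2·63/(10 − 0.058·63) → (1323/5) ÷ (3173/500) = 132300/3173 ≈ 41.696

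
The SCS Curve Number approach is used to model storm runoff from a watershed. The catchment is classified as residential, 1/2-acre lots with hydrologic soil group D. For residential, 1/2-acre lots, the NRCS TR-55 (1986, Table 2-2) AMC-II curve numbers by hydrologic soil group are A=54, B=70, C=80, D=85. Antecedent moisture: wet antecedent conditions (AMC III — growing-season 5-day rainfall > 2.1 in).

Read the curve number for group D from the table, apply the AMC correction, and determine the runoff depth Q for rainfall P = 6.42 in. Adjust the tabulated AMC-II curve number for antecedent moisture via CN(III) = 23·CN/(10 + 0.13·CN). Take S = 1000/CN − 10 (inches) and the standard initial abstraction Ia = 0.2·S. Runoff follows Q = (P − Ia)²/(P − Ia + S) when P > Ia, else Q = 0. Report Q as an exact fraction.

Q = 1667660569/298704450 in ≈ 5.583 in

NRCS table: residential, 1/2-acre lots, soil group D → CN(II) = 85
Adjust CN=85 to AMC III: 23·85/(10 + 0.13·85) → 1955 ÷ (421/20) = 39100/421 ≈ 92.874
S = 1000/(39100/421) − 10 = 300/391 in ≈ 0.767 in
Ia = 0.2S: 0.2·0.767 = 0.153 in (exactly 60/391)
Since P=6.420 > Ia=0.153: effective rainfall P−Ia = 122511/19550 in
Runoff Q = (P−Ia)²/(P−Ia+S) = (6.267)²/(6.267+0.767) = 1667660569/298704450 ≈ 5.583 in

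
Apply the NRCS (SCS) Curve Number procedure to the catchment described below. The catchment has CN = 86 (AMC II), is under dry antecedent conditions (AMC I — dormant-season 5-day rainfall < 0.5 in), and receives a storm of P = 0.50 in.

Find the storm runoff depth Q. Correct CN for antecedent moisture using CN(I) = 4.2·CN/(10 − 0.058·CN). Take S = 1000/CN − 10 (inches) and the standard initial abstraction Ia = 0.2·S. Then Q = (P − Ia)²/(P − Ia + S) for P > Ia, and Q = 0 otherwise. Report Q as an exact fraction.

Adjust CN=86 to AMC I: 4.2·86/(10 − 0.058·86) → (1806/5) ÷ (1253/250) = 12900/179 ≈ 72.067
Max retention: S = 1000/(12900/179) − 10 = 500/129 in (≈ 3.876 in)
Ia = 0.2·(500/129) = 100/129 in ≈ 0.775 in
P = 0.500 ≤ Ia = 0.775 in: entire storm abstracted, Q = 0.

Q = 0 in ≈ 0.000 in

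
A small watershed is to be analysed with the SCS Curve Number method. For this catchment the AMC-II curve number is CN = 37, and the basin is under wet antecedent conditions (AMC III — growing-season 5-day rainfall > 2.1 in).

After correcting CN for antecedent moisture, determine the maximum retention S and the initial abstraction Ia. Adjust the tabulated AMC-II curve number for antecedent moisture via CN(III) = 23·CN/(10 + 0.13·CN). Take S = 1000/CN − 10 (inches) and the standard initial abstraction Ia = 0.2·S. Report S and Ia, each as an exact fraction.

Adjust CN=37 to AMC III: 23·37/(10 + 0.13·37) → 851 ÷ (1481/100) = 85100/1481 ≈ 57.461
Retention S: 1000/CN − 10 with CN=57.461 → S = 6300/851 ≈ 7.403 in
Ia = 0.2·(6300/851) = 1260/851 in ≈ 1.481 in

S = 6300/851 in ≈ 7.403 in; Ia = 1260/851 in ≈ 1.481 in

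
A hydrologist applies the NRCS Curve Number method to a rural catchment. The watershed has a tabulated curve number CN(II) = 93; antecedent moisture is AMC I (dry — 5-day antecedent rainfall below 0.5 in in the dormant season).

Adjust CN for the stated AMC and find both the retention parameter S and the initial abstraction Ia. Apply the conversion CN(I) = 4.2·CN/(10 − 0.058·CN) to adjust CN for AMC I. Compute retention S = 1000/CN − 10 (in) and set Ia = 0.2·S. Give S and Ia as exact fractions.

S = 500/279 in ≈ 1.792 in; Ia = 100/279 in ≈ 0.358 in

CN(I) from CN(II)=93: (4.2·93)/(10 − 0.058·93) = 27900/329 ≈ 84.802
S = 1000/(27900/329) − 10 = 500/279 in ≈ 1.792 in
Initial abstraction Ia = S/5 = (500/279)/5 = 100/279 ≈ 0.358 in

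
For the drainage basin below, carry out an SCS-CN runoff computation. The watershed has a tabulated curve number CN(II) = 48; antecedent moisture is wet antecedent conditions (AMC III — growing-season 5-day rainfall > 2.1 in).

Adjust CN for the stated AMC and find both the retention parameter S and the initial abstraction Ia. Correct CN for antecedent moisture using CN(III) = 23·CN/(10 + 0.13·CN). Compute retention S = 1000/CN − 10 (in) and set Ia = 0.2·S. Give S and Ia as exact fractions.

S = 325/69 in ≈ 4.710 in; Ia = 65/69 in ≈ 0.942 in

CN(III) from CN(II)=48: (23·48)/(10 + 0.13·48) = 13800/203 ≈ 67.980
Max retention: S = 1000/(13800/203) − 10 = 325/69 in (≈ 4.710 in)
Ia = 0.2·(325/69) = 65/69 in ≈ 0.942 in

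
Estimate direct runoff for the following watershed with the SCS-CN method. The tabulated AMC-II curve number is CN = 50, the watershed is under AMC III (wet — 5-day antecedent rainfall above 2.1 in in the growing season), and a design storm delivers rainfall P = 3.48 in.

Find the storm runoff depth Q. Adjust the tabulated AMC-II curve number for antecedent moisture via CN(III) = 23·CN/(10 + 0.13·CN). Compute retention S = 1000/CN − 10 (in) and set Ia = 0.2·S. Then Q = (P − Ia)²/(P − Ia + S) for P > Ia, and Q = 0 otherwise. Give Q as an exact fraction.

Q = 2253001/2300575 in ≈ 0.979 in

Adjust CN=50 to AMC III: 23·50/(10 + 0.13·50) → 1150 ÷ (33/2) = 2300/33 ≈ 69.697
Max retention: S = 1000/(2300/33) − 10 = 100/23 in (≈ 4.348 in)
Initial abstraction Ia = S/5 = (100/23)/5 = 20/23 ≈ 0.870 in
P − Ia = 3.480 − 0.870 = 1501/575 ≈ 2.610 in (> 0, runoff occurs)
Runoff Q = (P−Ia)²/(P−Ia+S) = (2.610)²/(2.610+4.348) = 2253001/2300575 ≈ 0.979 in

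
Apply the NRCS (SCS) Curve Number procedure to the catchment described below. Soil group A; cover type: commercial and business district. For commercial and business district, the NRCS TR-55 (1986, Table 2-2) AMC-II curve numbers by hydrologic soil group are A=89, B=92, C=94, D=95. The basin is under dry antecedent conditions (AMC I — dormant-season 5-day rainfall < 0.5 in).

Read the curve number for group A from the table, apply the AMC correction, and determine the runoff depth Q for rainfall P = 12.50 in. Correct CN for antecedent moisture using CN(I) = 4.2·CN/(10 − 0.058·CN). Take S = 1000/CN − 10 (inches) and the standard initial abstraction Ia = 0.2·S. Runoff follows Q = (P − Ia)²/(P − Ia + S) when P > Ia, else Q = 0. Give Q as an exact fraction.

Q = 79299025/8302098 in ≈ 9.552 in

NRCS table: commercial and business district, soil group A → CN(II) = 89
CN(I) from CN(II)=89: (4.2·89)/(10 − 0.058·89) = 186900/2419 ≈ 77.263
S = 1000/(186900/2419) − 10 = 5500/1869 in ≈ 2.943 in
Ia = 0.2S: 0.2·2.943 = 0.589 in (exactly 1100/1869)
Since P=12.500 > Ia=0.589: effective rainfall P−Ia = 44525/3738 in
Runoff Q = (P−Ia)²/(P−Ia+S) = (11.911)²/(11.911+2.943) = 79299025/8302098 ≈ 9.552 in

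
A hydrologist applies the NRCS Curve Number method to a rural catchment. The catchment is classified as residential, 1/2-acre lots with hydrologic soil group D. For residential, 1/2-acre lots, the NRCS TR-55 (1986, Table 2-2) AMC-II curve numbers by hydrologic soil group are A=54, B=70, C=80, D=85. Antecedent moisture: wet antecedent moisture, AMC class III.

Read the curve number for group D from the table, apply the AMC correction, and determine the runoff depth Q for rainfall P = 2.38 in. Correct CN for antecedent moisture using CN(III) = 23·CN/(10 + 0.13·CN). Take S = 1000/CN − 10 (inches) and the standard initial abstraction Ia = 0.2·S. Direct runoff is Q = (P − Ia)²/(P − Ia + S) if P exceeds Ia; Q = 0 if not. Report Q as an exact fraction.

Q = 1894773841/1144241950 in ≈ 1.656 in

NRCS table: residential, 1/2-acre lots, soil group D → CN(II) = 85
CN(III) from CN(II)=85: (23·85)/(10 + 0.13·85) = 39100/421 ≈ 92.874
S = 1000/(39100/421) − 10 = 300/391 in ≈ 0.767 in
Initial abstraction Ia = S/5 = (300/391)/5 = 60/391 ≈ 0.153 in
Excess rainfall: 2.380 − 0.153 = 2.227 in; P > Ia so Q > 0
Q: (43529/19550)² ÷ (58529/19550) = 1894773841/1144241950 in (≈ 1.656 in)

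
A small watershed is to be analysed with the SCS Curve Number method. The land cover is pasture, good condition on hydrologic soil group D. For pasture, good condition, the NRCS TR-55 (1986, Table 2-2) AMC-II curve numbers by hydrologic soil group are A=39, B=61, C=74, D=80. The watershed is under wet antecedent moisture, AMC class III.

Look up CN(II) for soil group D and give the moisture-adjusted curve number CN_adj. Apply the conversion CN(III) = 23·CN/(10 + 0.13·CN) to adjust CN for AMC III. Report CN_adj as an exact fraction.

NRCS table: pasture, good condition, soil group D → CN(II) = 80
Adjust CN=80 to AMC III: 23·80/(10 + 0.13·80) → 1840 ÷ (102/5) = 4600/51 ≈ 90.196

CN_adj = 4600/51 ≈ 90.196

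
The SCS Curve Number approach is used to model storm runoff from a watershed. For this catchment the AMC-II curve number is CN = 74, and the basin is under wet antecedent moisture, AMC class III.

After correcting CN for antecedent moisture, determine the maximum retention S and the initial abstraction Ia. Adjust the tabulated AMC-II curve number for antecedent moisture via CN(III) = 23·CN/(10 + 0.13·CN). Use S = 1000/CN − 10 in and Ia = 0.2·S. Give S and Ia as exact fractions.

CN(III) from CN(II)=74: (23·74)/(10 + 0.13·74) = 85100/981 ≈ 86.748
Max retention: S = 1000/(85100/981) − 10 = 1300/851 in (≈ 1.528 in)
Ia = 0.2S: 0.2·1.528 = 0.306 in (exactly 260/851)

S = 1300/851 in ≈ 1.528 in; Ia = 260/851 in ≈ 0.306 in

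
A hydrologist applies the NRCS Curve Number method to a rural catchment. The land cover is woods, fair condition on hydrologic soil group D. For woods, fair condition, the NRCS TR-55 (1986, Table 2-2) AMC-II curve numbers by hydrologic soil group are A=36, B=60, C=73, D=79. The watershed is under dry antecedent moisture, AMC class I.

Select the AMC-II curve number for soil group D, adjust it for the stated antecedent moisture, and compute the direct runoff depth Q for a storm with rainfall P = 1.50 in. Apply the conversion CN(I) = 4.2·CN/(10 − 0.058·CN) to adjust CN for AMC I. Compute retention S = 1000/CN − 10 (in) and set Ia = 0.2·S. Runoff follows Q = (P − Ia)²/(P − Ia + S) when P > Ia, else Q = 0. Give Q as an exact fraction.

NRCS table: woods, fair condition, soil group D → CN(II) = 79
Dry (AMC I): CN(I) = 4.2·79/(10 − 0.058·79) = (1659/5)/(2709/500) = 7900/129 ≈ 61.240
Max retention: S = 1000/(7900/129) − 10 = 500/79 in (≈ 6.329 in)
Initial abstraction Ia = S/5 = (500/79)/5 = 100/79 ≈ 1.266 in
Excess rainfall: 1.500 − 1.266 = 0.234 in; P > Ia so Q > 0
Q = (37/158)²/((37/158) + 500/79) = (1369/24964)/(1037/158) = 1369/163846 in ≈ 0.008 in

Q = 1369/163846 in ≈ 0.008 in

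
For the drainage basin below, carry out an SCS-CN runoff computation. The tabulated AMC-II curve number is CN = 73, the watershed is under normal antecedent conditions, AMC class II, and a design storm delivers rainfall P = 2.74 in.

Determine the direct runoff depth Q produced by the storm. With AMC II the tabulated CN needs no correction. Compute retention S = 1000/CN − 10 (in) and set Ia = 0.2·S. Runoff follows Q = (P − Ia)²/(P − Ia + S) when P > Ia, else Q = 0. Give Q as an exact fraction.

AMC II — tabulated CN = 73 applies directly.
Retention S: 1000/CN − 10 with CN=73.000 → S = 270/73 ≈ 3.699 in
Initial abstraction Ia = S/5 = (270/73)/5 = 54/73 ≈ 0.740 in
Excess rainfall: 2.740 − 0.740 = 2.000 in; P > Ia so Q > 0
Q: (7301/3650)² ÷ (20801/3650) = 53304601/75923650 in (≈ 0.702 in)

Q = 53304601/75923650 in ≈ 0.702 in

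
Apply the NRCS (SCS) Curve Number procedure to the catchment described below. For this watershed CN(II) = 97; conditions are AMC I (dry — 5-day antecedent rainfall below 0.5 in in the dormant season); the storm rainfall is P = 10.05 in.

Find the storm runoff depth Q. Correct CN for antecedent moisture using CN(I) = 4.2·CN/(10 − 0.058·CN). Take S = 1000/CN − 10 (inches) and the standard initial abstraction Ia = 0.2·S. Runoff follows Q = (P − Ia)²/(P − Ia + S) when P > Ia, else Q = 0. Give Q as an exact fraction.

Q = 18084601441/1962024820 in ≈ 9.217 in

Adjust CN=97 to AMC I: 4.2·97/(10 − 0.058·97) → (2037/5) ÷ (2187/500) = 67900/729 ≈ 93.141
Max retention: S = 1000/(67900/729) − 10 = 500/679 in (≈ 0.736 in)
Ia = 0.2·(500/679) = 100/679 in ≈ 0.147 in
Excess rainfall: 10.050 − 0.147 = 9.903 in; P > Ia so Q > 0
Q: (134479/13580)² ÷ (144479/13580) = 18084601441/1962024820 in (≈ 9.217 in)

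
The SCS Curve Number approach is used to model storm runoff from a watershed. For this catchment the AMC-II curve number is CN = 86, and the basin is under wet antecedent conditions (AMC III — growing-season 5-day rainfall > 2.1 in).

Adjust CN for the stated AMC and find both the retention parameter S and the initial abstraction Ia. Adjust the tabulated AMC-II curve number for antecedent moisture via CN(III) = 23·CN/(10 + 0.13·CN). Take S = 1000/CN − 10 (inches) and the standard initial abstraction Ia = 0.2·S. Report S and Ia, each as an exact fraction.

S = 700/989 in ≈ 0.708 in; Ia = 140/989 in ≈ 0.142 in

Adjust CN=86 to AMC III: 23·86/(10 + 0.13·86) → 1978 ÷ (1059/50) = 98900/1059 ≈ 93.390
Max retention: S = 1000/(98900/1059) − 10 = 700/989 in (≈ 0.708 in)
Ia = 0.2S: 0.2·0.708 = 0.142 in (exactly 140/989)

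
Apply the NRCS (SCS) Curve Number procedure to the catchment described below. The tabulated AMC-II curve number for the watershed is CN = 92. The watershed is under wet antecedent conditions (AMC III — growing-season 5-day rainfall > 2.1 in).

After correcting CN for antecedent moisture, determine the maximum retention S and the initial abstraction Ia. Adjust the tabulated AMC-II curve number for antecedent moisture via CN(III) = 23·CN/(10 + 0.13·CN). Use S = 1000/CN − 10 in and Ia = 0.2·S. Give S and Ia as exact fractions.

Adjust CN=92 to AMC III: 23·92/(10 + 0.13·92) → 2116 ÷ (549/25) = 52900/549 ≈ 96.357
Retention S: 1000/CN − 10 with CN=96.357 → S = 200/529 ≈ 0.378 in
Ia = 0.2·(200/529) = 40/529 in ≈ 0.076 in

S = 200/529 in ≈ 0.378 in; Ia = 40/529 in ≈ 0.076 in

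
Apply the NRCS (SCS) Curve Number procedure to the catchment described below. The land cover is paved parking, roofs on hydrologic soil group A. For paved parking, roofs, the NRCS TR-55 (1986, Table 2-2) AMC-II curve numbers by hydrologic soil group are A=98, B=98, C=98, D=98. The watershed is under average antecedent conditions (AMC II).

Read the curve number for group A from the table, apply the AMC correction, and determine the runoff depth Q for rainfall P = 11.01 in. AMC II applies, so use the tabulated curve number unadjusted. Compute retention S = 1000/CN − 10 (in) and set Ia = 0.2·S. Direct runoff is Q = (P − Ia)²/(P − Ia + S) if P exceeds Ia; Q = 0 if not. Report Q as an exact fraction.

NRCS table: paved parking, roofs, soil group A → CN(II) = 98
CN(II) = 98; AMC II needs no correction.
Max retention: S = 1000/98 − 10 = 10/49 in (≈ 0.204 in)
Ia = 0.2·(10/49) = 2/49 in ≈ 0.041 in
Excess rainfall: 11.010 − 0.041 = 10.969 in; P > Ia so Q > 0
Q: (53749/4900)² ÷ (54749/4900) = 2888955001/268270100 in (≈ 10.769 in)

Q = 2888955001/268270100 in ≈ 10.769 in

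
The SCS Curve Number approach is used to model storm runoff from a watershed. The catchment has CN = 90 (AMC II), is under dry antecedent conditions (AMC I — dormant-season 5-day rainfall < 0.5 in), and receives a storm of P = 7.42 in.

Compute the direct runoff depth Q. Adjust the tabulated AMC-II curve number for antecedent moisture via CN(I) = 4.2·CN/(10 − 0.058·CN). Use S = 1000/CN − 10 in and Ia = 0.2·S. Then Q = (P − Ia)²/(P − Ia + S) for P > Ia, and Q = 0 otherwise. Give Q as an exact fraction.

Adjust CN=90 to AMC I: 4.2·90/(10 − 0.058·90) → 378 ÷ (239/50) = 18900/239 ≈ 79.079
Max retention: S = 1000/(18900/239) − 10 = 500/189 in (≈ 2.646 in)
Initial abstraction Ia = S/5 = (500/189)/5 = 100/189 ≈ 0.529 in
Since P=7.420 > Ia=0.529: effective rainfall P−Ia = 65119/9450 in
Q = (65119/9450)²/((65119/9450) + 500/189) = (4240484161/89302500)/(90119/9450) = 4240484161/851624550 in ≈ 4.979 in

Q = 4240484161/851624550 in ≈ 4.979 in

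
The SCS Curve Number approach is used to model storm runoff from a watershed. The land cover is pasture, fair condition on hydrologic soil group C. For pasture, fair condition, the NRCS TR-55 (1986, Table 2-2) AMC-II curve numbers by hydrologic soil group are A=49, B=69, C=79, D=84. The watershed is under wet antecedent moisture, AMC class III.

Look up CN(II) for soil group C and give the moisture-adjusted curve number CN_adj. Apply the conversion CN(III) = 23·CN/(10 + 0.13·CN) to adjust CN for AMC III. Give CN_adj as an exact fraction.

NRCS table: pasture, fair condition, soil group C → CN(II) = 79
Adjust CN=79 to AMC III: 23·79/(10 + 0.13·79) → 1817 ÷ (2027/100) = 181700/2027 ≈ 89.640

CN_adj = 181700/2027 ≈ 89.640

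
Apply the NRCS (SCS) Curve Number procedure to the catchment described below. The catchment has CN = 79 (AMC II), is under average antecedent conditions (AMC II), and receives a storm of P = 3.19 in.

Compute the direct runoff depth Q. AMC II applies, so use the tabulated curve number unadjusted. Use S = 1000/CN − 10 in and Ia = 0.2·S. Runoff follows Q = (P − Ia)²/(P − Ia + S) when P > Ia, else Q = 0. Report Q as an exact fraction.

AMC II — tabulated CN = 79 applies directly.
Retention S: 1000/CN − 10 with CN=79.000 → S = 210/79 ≈ 2.658 in
Ia = 0.2S: 0.2·2.658 = 0.532 in (exactly 42/79)
Excess rainfall: 3.190 − 0.532 = 2.658 in; P > Ia so Q > 0
Runoff Q = (P−Ia)²/(P−Ia+S) = (2.658)²/(2.658+2.658) = 441042001/331807900 ≈ 1.329 in

Q = 441042001/331807900 in ≈ 1.329 in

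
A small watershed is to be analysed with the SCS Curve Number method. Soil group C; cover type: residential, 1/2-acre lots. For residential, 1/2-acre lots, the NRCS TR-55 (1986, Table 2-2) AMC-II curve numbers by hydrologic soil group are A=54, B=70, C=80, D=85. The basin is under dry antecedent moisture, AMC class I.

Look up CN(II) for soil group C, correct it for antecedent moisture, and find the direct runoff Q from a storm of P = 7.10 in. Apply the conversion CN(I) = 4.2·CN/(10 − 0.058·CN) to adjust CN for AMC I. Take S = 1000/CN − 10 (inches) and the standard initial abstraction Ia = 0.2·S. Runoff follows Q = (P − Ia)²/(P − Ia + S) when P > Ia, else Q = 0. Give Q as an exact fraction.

Q = 1540081/523110 in ≈ 2.944 in

NRCS table: residential, 1/2-acre lots, soil group C → CN(II) = 80
CN(I) from CN(II)=80: (4.2·80)/(10 − 0.058·80) = 4200/67 ≈ 62.687
Max retention: S = 1000/(4200/67) − 10 = 125/21 in (≈ 5.952 in)
Initial abstraction Ia = S/5 = (125/21)/5 = 25/21 ≈ 1.190 in
Excess rainfall: 7.100 − 1.190 = 5.910 in; P > Ia so Q > 0
Runoff Q = (P−Ia)²/(P−Ia+S) = (5.910)²/(5.910+5.952) = 1540081/523110 ≈ 2.944 in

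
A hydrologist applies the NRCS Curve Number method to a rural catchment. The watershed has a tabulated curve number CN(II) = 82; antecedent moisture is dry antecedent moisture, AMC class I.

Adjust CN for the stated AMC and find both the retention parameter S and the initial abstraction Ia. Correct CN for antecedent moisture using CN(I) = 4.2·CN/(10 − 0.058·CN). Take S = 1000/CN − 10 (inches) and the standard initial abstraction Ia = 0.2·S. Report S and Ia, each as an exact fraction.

Adjust CN=82 to AMC I: 4.2·82/(10 − 0.058·82) → (1722/5) ÷ (1311/250) = 28700/437 ≈ 65.675
S = 1000/(28700/437) − 10 = 1500/287 in ≈ 5.226 in
Ia = 0.2S: 0.2·5.226 = 1.045 in (exactly 300/287)

S = 1500/287 in ≈ 5.226 in; Ia = 300/287 in ≈ 1.045 in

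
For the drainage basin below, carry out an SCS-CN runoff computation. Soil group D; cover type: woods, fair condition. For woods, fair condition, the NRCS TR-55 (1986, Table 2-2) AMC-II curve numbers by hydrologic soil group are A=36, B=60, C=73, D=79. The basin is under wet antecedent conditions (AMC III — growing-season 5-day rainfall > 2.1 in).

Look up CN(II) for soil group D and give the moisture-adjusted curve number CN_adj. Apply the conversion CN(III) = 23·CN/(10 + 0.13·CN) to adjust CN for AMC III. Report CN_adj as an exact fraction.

CN_adj = 181700/2027 ≈ 89.640

NRCS table: woods, fair condition, soil group D → CN(II) = 79
Adjust CN=79 to AMC III: 23·79/(10 + 0.13·79) → 1817 ÷ (2027/100) = 181700/2027 ≈ 89.640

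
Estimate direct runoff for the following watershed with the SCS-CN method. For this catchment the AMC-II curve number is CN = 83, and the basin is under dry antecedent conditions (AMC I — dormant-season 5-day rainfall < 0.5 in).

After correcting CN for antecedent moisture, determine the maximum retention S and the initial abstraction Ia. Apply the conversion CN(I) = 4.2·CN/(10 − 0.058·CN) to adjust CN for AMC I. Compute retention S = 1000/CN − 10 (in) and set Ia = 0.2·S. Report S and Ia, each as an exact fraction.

CN(I) from CN(II)=83: (4.2·83)/(10 − 0.058·83) = 174300/2593 ≈ 67.219
Max retention: S = 1000/(174300/2593) − 10 = 8500/1743 in (≈ 4.877 in)
Initial abstraction Ia = S/5 = (8500/1743)/5 = 1700/1743 ≈ 0.975 in

S = 8500/1743 in ≈ 4.877 in; Ia = 1700/1743 in ≈ 0.975 in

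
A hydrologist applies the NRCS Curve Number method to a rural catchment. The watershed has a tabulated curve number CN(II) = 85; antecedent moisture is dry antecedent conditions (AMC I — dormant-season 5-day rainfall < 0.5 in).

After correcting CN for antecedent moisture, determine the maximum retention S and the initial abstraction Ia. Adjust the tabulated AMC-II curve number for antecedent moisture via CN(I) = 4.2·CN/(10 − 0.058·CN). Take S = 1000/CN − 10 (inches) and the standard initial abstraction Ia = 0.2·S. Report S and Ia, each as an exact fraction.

S = 500/119 in ≈ 4.202 in; Ia = 100/119 in ≈ 0.840 in

Adjust CN=85 to AMC I: 4.2·85/(10 − 0.058·85) → 357 ÷ (507/100) = 11900/169 ≈ 70.414
S = 1000/(11900/169) − 10 = 500/119 in ≈ 4.202 in
Ia = 0.2S: 0.2·4.202 = 0.840 in (exactly 100/119)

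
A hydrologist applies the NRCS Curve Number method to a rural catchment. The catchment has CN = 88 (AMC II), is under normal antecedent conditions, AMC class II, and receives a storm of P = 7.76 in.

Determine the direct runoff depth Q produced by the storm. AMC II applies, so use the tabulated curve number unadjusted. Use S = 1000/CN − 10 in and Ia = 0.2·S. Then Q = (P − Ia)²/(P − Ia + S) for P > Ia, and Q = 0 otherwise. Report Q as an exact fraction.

Q = 4239481/669350 in ≈ 6.334 in

Average conditions: CN = 88 (no AMC adjustment).
Max retention: S = 1000/88 − 10 = 15/11 in (≈ 1.364 in)
Ia = 0.2·(15/11) = 3/11 in ≈ 0.273 in
Excess rainfall: 7.760 − 0.273 = 7.487 in; P > Ia so Q > 0
Runoff Q = (P−Ia)²/(P−Ia+S) = (7.487)²/(7.487+1.364) = 4239481/669350 ≈ 6.334 in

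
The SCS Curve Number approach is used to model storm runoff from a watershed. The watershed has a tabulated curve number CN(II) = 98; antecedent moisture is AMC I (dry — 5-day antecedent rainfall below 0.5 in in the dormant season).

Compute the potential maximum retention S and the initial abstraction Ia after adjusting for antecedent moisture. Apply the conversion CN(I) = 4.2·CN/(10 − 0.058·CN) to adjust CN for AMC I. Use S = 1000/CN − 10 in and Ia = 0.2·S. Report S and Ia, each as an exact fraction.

S = 500/1029 in ≈ 0.486 in; Ia = 100/1029 in ≈ 0.097 in

Adjust CN=98 to AMC I: 4.2·98/(10 − 0.058·98) → (2058/5) ÷ (1079/250) = 102900/1079 ≈ 95.366
S = 1000/(102900/1079) − 10 = 500/1029 in ≈ 0.486 in
Initial abstraction Ia = S/5 = (500/1029)/5 = 100/1029 ≈ 0.097 in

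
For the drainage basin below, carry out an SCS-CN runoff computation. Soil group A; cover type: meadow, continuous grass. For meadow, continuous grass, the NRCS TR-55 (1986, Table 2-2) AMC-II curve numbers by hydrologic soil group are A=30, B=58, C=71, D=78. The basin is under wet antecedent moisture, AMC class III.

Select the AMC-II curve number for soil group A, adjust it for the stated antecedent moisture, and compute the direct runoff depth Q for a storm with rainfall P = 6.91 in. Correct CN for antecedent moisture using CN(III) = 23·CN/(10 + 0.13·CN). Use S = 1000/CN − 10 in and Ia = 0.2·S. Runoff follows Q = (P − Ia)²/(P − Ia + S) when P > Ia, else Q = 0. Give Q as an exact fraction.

Q = 1134275041/715385100 in ≈ 1.586 in

NRCS table: meadow, continuous grass, soil group A → CN(II) = 30
Wet (AMC III): CN(III) = 23·30/(10 + 0.13·30) = 690/(139/10) = 6900/139 ≈ 49.640
Retention S: 1000/CN − 10 with CN=49.640 → S = 700/69 ≈ 10.145 in
Ia = 0.2S: 0.2·10.145 = 2.029 in (exactly 140/69)
P − Ia = 6.910 − 2.029 = 33679/6900 ≈ 4.881 in (> 0, runoff occurs)
Q: (33679/6900)² ÷ (103679/6900) = 1134275041/715385100 in (≈ 1.586 in)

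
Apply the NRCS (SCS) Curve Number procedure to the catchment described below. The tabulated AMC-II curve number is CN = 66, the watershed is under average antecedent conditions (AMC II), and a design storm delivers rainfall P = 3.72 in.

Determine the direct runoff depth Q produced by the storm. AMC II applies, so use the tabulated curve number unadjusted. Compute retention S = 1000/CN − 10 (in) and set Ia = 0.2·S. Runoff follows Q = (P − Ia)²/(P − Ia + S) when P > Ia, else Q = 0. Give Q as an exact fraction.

Q = 4923961/5336925 in ≈ 0.923 in

CN(II) = 66; AMC II needs no correction.
S = 1000/66 − 10 = 170/33 in ≈ 5.152 in
Ia = 0.2·(170/33) = 34/33 in ≈ 1.030 in
Since P=3.720 > Ia=1.030: effective rainfall P−Ia = 2219/825 in
Runoff Q = (P−Ia)²/(P−Ia+S) = (2.690)²/(2.690+5.152) = 4923961/5336925 ≈ 0.923 in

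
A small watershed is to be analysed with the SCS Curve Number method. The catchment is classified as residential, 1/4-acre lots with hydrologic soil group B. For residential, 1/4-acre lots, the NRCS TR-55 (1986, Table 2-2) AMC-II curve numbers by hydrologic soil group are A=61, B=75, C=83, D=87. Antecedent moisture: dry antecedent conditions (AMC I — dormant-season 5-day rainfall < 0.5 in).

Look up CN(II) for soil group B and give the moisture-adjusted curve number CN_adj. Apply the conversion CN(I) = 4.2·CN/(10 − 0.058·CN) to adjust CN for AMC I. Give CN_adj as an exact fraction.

CN_adj = 6300/113 ≈ 55.752

NRCS table: residential, 1/4-acre lots, soil group B → CN(II) = 75
CN(I) from CN(II)=75: (4.2·75)/(10 − 0.058·75) = 6300/113 ≈ 55.752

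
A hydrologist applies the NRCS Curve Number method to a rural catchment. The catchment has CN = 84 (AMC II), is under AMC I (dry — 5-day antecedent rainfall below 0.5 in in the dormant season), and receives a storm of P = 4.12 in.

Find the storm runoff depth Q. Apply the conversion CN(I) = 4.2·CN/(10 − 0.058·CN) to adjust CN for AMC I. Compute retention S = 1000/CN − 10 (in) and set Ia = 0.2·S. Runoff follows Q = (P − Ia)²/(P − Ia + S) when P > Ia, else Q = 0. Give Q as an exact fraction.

CN(I) from CN(II)=84: (4.2·84)/(10 − 0.058·84) = 44100/641 ≈ 68.799
S = 1000/(44100/641) − 10 = 2000/441 in ≈ 4.535 in
Initial abstraction Ia = S/5 = (2000/441)/5 = 400/441 ≈ 0.907 in
Excess rainfall: 4.120 − 0.907 = 3.213 in; P > Ia so Q > 0
Q = (35423/11025)²/((35423/11025) + 2000/441) = (1254788929/121550625)/(85423/11025) = 1254788929/941788575 in ≈ 1.332 in

Q = 1254788929/941788575 in ≈ 1.332 in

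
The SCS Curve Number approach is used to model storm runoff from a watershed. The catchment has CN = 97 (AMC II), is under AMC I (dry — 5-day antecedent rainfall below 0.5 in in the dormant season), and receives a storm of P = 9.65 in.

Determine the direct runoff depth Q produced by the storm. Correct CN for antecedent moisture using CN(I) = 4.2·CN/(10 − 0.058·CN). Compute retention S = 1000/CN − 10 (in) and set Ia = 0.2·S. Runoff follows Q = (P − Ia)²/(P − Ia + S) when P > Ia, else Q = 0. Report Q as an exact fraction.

Q = 16653128209/1888258260 in ≈ 8.819 in

Dry (AMC I): CN(I) = 4.2·97/(10 − 0.058·97) = (2037/5)/(2187/500) = 67900/729 ≈ 93.141
S = 1000/(67900/729) − 10 = 500/679 in ≈ 0.736 in
Ia = 0.2S: 0.2·0.736 = 0.147 in (exactly 100/679)
Since P=9.650 > Ia=0.147: effective rainfall P−Ia = 129047/13580 in
Runoff Q = (P−Ia)²/(P−Ia+S) = (9.503)²/(9.503+0.736) = 16653128209/1888258260 ≈ 8.819 in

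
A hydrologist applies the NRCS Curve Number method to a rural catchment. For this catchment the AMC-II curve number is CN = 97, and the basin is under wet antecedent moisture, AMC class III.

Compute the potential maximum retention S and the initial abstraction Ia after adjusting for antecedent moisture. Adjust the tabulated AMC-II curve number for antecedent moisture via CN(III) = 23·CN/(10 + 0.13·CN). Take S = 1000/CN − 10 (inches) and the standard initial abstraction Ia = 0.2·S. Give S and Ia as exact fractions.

CN(III) from CN(II)=97: (23·97)/(10 + 0.13·97) = 223100/2261 ≈ 98.673
S = 1000/(223100/2261) − 10 = 300/2231 in ≈ 0.134 in
Ia = 0.2·(300/2231) = 60/2231 in ≈ 0.027 in

S = 300/2231 in ≈ 0.134 in; Ia = 60/2231 in ≈ 0.027 in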